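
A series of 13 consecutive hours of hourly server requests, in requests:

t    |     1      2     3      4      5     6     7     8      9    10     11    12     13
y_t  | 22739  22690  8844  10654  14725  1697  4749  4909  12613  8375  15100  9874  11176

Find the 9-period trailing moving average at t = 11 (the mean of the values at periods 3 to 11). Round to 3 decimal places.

Sum of periods 3–11: 8844 + 10654 + 14725 + 1697 + 4749 + 4909 + 12613 + 8375 + 15100 = 81666
Divide by 9: 81666 / 9 = 9074.000

9074.000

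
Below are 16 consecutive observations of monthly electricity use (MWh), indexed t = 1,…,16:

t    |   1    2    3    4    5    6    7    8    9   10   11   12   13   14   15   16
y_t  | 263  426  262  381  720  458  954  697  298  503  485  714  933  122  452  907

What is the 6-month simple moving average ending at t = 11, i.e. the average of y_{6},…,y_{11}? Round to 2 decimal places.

565.83

Sum of periods 6–11: 458 + 954 + 697 + 298 + 503 + 485 = 3395
Divide by 6: 3395 / 6 = 565.83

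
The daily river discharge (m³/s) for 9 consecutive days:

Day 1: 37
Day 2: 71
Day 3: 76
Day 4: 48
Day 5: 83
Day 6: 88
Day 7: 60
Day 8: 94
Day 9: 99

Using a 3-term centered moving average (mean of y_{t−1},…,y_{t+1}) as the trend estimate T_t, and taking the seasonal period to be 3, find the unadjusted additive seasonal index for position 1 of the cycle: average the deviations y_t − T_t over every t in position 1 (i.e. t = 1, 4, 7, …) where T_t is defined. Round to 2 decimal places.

-20.83

Season position 1 occurs at t = 4, 7 (where T_t is defined).
t=4: T_4 = 69.0000; y_4 − T_4 = 48 − 69.0000 = -21.0000
t=7: T_7 = 80.6667; y_7 − T_7 = 60 − 80.6667 = -20.6667
Mean deviation: (-21.0000 + -20.6667) / 2 = -20.83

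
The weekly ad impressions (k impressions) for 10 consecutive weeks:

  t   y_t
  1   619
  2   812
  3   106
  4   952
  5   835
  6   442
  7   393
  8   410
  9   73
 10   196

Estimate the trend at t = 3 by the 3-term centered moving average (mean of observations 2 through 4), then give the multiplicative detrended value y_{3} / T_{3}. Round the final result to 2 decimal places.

0.17

Trend T_3 = (812 + 106 + 952) / 3 = 1870/3 = 623.3333
Ratio to trend: 106 / 623.3333 = 0.17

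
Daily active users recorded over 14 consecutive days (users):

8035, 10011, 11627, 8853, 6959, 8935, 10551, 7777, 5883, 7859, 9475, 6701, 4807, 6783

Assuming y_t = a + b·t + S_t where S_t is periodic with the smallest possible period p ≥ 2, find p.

First differences y_{t+1} − y_t: 1976, 1616, -2774, -1894, 1976, 1616, -2774, -1894, 1976, 1616, …
The difference pattern repeats every 4 terms and not for any smaller step, so p = 4.

4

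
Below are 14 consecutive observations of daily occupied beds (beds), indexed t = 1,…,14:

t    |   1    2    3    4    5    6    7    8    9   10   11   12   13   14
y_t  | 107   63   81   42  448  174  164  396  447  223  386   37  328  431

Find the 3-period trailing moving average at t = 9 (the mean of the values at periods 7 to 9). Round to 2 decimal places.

Sum of periods 7–9: 164 + 396 + 447 = 1007
Divide by 3: 1007 / 3 = 335.67

335.67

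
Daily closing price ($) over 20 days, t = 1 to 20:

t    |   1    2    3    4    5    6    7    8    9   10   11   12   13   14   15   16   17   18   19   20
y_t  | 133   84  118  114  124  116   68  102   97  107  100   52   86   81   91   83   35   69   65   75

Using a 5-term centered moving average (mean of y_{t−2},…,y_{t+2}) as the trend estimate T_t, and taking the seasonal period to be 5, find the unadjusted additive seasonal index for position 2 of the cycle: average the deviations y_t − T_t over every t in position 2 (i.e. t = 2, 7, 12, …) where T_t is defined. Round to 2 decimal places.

Season position 2 occurs at t = 7, 12, 17 (where T_t is defined).
t=7: T_7 = 101.4000; y_7 − T_7 = 68 − 101.4000 = -33.4000
t=12: T_12 = 85.2000; y_12 − T_12 = 52 − 85.2000 = -33.2000
t=17: T_17 = 68.6000; y_17 − T_17 = 35 − 68.6000 = -33.6000
Mean deviation: (-33.4000 + -33.2000 + -33.6000) / 3 = -33.40

-33.40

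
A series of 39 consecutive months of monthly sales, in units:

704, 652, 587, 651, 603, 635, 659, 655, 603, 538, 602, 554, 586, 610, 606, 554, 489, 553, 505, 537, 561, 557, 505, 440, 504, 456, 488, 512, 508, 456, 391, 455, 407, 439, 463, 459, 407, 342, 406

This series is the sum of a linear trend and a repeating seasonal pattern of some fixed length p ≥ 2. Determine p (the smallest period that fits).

7

First differences y_{t+1} − y_t: -52, -65, 64, -48, 32, 24, -4, -52, -65, 64, -48, 32, 24, -4, -52, -65, …
The difference pattern repeats every 7 terms and not for any smaller step, so p = 7.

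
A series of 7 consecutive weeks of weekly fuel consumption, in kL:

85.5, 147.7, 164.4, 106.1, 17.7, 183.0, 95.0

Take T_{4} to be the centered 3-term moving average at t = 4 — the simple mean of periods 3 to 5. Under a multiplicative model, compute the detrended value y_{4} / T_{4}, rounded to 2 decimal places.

1.10

Trend T_4 = (164.4 + 106.1 + 17.7) / 3 = 288.2/3 = 96.0667
Ratio to trend: 106.1 / 96.0667 = 1.10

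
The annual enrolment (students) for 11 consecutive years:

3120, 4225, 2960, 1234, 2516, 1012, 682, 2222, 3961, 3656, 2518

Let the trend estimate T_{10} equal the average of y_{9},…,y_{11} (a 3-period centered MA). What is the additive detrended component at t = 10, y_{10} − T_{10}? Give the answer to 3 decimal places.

277.667

Trend T_10 = (3961 + 3656 + 2518) / 3 = 10135/3 = 3378.33333
Detrended value: 3656 − 3378.33333 = 277.667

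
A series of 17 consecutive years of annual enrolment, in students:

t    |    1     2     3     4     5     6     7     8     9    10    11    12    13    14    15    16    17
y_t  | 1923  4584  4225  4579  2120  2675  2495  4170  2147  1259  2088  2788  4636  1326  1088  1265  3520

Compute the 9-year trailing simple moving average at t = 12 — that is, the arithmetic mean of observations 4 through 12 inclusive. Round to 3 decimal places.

2702.333

Sum of periods 4–12: 4579 + 2120 + 2675 + 2495 + 4170 + 2147 + 1259 + 2088 + 2788 = 24321
Divide by 9: 24321 / 9 = 2702.333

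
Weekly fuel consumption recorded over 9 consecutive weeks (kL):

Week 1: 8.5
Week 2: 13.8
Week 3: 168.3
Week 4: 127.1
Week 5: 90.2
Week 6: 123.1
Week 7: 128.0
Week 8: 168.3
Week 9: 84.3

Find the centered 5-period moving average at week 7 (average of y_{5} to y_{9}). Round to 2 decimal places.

118.78

Sum of periods 5–9: 90.2 + 123.1 + 128.0 + 168.3 + 84.3 = 593.9
Divide by 5: 593.9 / 5 = 118.78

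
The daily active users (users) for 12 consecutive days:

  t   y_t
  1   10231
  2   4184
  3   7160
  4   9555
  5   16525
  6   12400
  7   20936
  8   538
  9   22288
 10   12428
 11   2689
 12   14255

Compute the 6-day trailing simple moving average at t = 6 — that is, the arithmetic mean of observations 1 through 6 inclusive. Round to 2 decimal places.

Sum of periods 1–6: 10231 + 4184 + 7160 + 9555 + 16525 + 12400 = 60055
Divide by 6: 60055 / 6 = 10009.17

10009.17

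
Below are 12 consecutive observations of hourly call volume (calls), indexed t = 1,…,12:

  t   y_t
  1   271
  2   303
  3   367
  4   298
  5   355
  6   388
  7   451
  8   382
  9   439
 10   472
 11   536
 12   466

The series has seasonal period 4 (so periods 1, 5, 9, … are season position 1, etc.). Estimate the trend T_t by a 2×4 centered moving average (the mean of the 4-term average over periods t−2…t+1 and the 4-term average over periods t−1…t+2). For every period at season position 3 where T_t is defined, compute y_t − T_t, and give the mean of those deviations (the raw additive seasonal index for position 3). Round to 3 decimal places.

Season position 3 occurs at t = 3, 7 (where T_t is defined).
t=3: T_3 = 320.25000; y_3 − T_3 = 367 − 320.25000 = 46.75000
t=7: T_7 = 404.50000; y_7 − T_7 = 451 − 404.50000 = 46.50000
Mean deviation: (46.75000 + 46.50000) / 2 = 46.625

46.625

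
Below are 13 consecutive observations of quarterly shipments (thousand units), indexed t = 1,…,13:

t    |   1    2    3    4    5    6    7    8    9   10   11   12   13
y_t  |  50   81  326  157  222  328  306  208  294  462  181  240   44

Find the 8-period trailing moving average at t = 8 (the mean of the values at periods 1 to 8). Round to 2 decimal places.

Sum of periods 1–8: 50 + 81 + 326 + 157 + 222 + 328 + 306 + 208 = 1678
Divide by 8: 1678 / 8 = 209.75

209.75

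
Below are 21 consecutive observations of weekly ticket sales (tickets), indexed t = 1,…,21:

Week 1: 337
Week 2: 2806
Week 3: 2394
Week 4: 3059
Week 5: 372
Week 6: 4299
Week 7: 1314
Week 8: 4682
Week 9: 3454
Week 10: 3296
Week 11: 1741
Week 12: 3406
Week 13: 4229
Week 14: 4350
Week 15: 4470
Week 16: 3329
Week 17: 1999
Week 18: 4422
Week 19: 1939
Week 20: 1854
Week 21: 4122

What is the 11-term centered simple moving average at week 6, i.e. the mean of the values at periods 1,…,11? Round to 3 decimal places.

2523.091

Sum of periods 1–11: 337 + 2806 + 2394 + 3059 + 372 + 4299 + 1314 + 4682 + 3454 + 3296 + 1741 = 27754
Divide by 11: 27754 / 11 = 2523.091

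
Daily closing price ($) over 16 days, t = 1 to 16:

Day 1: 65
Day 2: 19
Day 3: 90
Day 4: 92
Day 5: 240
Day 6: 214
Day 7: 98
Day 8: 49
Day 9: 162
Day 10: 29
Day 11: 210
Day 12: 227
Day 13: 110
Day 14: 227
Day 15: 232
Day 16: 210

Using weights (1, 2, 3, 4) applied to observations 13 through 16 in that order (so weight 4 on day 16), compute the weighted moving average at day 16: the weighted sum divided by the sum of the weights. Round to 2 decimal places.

Weighted sum: 1·110 + 2·227 + 3·232 + 4·210 = 110 + 454 + 696 + 840 = 2100
Weight total: 1 + 2 + 3 + 4 = 10
WMA = 2100 / 10 = 210.00

210.00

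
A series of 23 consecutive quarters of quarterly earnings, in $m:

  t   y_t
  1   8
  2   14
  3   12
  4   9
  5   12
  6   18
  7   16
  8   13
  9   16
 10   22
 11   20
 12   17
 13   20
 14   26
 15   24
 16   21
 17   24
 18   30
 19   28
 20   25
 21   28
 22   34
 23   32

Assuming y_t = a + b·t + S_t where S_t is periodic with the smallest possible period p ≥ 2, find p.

4

First differences y_{t+1} − y_t: 6, -2, -3, 3, 6, -2, -3, 3, 6, -2, …
The difference pattern repeats every 4 terms and not for any smaller step, so p = 4.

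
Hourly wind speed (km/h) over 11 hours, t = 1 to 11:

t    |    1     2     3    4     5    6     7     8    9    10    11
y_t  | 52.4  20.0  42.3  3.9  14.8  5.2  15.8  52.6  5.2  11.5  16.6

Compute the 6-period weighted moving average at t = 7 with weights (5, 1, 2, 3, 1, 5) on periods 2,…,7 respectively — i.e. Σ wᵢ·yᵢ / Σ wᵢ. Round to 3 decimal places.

Weighted sum: 5·20.0 + 1·42.3 + 2·3.9 + 3·14.8 + 1·5.2 + 5·15.8 = 100.0 + 42.3 + 7.8 + 44.4 + 5.2 + 79.0 = 278.7
Weight total: 5 + 1 + 2 + 3 + 1 + 5 = 17
WMA = 278.7 / 17 = 16.394

16.394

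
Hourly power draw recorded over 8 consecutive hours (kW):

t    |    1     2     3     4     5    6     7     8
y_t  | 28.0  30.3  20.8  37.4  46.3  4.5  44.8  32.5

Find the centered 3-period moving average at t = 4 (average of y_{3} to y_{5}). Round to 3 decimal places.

34.833

Sum of periods 3–5: 20.8 + 37.4 + 46.3 = 104.5
Divide by 3: 104.5 / 3 = 34.833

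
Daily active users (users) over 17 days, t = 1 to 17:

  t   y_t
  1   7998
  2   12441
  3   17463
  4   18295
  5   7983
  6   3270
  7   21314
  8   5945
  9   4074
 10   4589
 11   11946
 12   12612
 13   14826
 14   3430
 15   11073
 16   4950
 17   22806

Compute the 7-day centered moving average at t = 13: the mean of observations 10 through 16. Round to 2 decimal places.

9060.86

Sum of periods 10–16: 4589 + 11946 + 12612 + 14826 + 3430 + 11073 + 4950 = 63426
Divide by 7: 63426 / 7 = 9060.86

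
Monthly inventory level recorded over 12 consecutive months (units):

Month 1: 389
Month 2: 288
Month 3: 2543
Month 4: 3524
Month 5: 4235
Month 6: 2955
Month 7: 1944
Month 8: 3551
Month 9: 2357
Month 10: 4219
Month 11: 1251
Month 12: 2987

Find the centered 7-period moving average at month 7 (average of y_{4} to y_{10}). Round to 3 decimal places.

Sum of periods 4–10: 3524 + 4235 + 2955 + 1944 + 3551 + 2357 + 4219 = 22785
Divide by 7: 22785 / 7 = 3255.000

3255.000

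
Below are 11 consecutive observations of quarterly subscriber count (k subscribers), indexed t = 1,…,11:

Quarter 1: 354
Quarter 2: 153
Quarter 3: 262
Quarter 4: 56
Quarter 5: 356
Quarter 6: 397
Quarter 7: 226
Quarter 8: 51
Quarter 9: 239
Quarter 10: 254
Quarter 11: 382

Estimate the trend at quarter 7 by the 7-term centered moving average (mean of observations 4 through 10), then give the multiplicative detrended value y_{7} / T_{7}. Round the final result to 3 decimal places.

1.002

Trend T_7 = (56 + 356 + 397 + 226 + 51 + 239 + 254) / 7 = 1579/7 = 225.57143
Ratio to trend: 226 / 225.57143 = 1.002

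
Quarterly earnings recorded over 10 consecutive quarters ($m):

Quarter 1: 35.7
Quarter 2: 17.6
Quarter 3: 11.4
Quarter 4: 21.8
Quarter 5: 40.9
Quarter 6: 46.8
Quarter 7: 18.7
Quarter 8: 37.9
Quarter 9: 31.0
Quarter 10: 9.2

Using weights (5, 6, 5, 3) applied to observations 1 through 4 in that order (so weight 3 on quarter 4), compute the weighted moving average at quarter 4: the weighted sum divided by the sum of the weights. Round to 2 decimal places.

Weighted sum: 5·35.7 + 6·17.6 + 5·11.4 + 3·21.8 = 178.5 + 105.6 + 57.0 + 65.4 = 406.5
Weight total: 5 + 6 + 5 + 3 = 19
WMA = 406.5 / 19 = 21.39

21.39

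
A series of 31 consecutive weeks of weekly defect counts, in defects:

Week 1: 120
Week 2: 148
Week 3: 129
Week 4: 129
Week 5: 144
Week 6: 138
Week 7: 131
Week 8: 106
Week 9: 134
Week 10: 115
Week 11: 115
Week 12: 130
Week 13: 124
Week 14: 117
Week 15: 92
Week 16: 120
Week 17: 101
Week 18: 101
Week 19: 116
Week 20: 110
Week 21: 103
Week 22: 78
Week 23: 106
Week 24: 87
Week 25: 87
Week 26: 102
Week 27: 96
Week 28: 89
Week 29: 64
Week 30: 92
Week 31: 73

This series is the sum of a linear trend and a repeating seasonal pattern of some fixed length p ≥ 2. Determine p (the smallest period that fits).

7

First differences y_{t+1} − y_t: 28, -19, 0, 15, -6, -7, -25, 28, -19, 0, 15, -6, -7, -25, 28, -19, …
The difference pattern repeats every 7 terms and not for any smaller step, so p = 7.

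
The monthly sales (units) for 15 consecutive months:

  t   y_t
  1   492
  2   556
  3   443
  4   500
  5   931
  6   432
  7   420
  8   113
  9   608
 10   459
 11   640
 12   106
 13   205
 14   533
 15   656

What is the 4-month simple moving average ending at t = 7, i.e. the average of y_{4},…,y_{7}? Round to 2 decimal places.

Sum of periods 4–7: 500 + 931 + 432 + 420 = 2283
Divide by 4: 2283 / 4 = 570.75

570.75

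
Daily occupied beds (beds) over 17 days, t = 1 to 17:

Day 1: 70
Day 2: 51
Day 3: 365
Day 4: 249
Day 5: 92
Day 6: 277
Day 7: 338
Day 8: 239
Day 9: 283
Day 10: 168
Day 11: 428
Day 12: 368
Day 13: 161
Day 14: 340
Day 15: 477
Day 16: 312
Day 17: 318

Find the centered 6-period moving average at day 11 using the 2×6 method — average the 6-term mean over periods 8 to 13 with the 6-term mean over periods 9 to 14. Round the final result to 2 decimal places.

282.92

Sum over 8–13: 239 + 283 + 168 + 428 + 368 + 161 = 1647
Sum over 9–14: 283 + 168 + 428 + 368 + 161 + 340 = 1748
CMA at t=11 = (1647 + 1748) / (2·6) = 3395 / 12 = 282.92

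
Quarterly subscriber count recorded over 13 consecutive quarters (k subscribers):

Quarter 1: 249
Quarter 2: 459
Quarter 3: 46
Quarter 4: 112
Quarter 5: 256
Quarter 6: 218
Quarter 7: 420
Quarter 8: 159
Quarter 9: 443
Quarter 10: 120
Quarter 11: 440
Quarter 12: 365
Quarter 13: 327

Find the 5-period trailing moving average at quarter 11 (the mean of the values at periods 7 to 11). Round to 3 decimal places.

Sum of periods 7–11: 420 + 159 + 443 + 120 + 440 = 1582
Divide by 5: 1582 / 5 = 316.400

316.400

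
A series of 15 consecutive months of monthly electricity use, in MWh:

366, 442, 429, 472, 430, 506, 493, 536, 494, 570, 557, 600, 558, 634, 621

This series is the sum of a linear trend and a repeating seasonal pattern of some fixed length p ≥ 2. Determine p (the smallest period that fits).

First differences y_{t+1} − y_t: 76, -13, 43, -42, 76, -13, 43, -42, 76, -13, …
The difference pattern repeats every 4 terms and not for any smaller step, so p = 4.

4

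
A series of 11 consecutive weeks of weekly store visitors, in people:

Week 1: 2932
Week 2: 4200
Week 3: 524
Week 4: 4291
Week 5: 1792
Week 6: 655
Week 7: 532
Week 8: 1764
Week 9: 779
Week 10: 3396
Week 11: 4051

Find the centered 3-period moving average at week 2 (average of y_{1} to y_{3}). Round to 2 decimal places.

2552.00

Sum of periods 1–3: 2932 + 4200 + 524 = 7656
Divide by 3: 7656 / 3 = 2552.00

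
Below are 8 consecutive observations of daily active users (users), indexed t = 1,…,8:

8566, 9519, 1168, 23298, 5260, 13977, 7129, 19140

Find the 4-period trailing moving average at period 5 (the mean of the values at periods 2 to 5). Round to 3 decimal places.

Sum of periods 2–5: 9519 + 1168 + 23298 + 5260 = 39245
Divide by 4: 39245 / 4 = 9811.250

9811.250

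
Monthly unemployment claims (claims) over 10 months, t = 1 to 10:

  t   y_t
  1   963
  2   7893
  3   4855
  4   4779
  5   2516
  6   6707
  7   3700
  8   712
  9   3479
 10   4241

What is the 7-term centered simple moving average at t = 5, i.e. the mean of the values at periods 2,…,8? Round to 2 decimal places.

Sum of periods 2–8: 7893 + 4855 + 4779 + 2516 + 6707 + 3700 + 712 = 31162
Divide by 7: 31162 / 7 = 4451.71

4451.71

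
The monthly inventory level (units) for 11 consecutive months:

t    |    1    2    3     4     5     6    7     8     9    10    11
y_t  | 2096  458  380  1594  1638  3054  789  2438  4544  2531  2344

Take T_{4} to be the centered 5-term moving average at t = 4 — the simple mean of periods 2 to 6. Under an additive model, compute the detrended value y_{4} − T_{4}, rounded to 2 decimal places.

169.20

Trend T_4 = (458 + 380 + 1594 + 1638 + 3054) / 5 = 7124/5 = 1424.8000
Detrended value: 1594 − 1424.8000 = 169.20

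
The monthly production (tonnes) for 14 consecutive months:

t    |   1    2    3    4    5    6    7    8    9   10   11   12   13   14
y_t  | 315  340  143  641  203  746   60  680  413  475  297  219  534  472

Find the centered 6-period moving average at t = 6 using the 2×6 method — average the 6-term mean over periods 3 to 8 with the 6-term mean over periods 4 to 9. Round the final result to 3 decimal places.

Sum over 3–8: 143 + 641 + 203 + 746 + 60 + 680 = 2473
Sum over 4–9: 641 + 203 + 746 + 60 + 680 + 413 = 2743
CMA at t=6 = (2473 + 2743) / (2·6) = 5216 / 12 = 434.667

434.667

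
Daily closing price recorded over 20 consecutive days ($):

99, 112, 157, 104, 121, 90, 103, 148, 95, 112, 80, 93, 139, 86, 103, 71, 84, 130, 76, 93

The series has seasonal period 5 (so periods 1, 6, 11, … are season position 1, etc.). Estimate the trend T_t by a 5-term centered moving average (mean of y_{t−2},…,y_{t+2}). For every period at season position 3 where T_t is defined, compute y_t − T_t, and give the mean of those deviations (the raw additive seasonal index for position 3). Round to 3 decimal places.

38.700

Season position 3 occurs at t = 3, 8, 13, 18 (where T_t is defined).
t=3: T_3 = 118.60000; y_3 − T_3 = 157 − 118.60000 = 38.40000
t=8: T_8 = 109.60000; y_8 − T_8 = 148 − 109.60000 = 38.40000
t=13: T_13 = 100.20000; y_13 − T_13 = 139 − 100.20000 = 38.80000
t=18: T_18 = 90.80000; y_18 − T_18 = 130 − 90.80000 = 39.20000
Mean deviation: (38.40000 + 38.40000 + 38.80000 + 39.20000) / 4 = 38.700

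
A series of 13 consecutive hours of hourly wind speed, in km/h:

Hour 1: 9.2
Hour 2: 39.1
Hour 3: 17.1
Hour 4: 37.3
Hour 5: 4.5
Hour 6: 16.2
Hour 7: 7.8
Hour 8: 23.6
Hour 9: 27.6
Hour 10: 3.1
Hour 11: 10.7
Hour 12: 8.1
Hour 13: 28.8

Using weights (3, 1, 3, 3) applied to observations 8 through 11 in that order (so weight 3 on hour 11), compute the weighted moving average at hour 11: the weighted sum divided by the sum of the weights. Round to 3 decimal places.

Weighted sum: 3·23.6 + 1·27.6 + 3·3.1 + 3·10.7 = 70.8 + 27.6 + 9.3 + 32.1 = 139.8
Weight total: 3 + 1 + 3 + 3 = 10
WMA = 139.8 / 10 = 13.980

13.980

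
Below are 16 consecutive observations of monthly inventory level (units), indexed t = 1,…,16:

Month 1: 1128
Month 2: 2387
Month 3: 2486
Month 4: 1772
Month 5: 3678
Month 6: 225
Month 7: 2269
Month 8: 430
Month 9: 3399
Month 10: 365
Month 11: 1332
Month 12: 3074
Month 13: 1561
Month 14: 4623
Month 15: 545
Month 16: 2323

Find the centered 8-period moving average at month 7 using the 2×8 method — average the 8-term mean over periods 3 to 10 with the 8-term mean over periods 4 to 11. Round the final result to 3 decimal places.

Sum over 3–10: 2486 + 1772 + 3678 + 225 + 2269 + 430 + 3399 + 365 = 14624
Sum over 4–11: 1772 + 3678 + 225 + 2269 + 430 + 3399 + 365 + 1332 = 13470
CMA at t=7 = (14624 + 13470) / (2·8) = 28094 / 16 = 1755.875

1755.875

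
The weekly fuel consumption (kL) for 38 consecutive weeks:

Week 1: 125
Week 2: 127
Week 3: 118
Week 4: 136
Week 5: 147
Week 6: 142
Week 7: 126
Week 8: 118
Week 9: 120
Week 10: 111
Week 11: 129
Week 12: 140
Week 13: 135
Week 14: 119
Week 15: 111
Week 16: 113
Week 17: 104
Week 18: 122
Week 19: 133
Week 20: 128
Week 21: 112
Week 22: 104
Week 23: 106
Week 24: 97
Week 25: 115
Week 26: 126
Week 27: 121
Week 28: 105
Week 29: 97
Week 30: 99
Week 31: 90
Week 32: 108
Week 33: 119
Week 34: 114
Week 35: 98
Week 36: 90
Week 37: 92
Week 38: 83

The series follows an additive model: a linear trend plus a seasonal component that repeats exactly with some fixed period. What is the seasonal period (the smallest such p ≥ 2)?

7

First differences y_{t+1} − y_t: 2, -9, 18, 11, -5, -16, -8, 2, -9, 18, 11, -5, -16, -8, 2, -9, …
The difference pattern repeats every 7 terms and not for any smaller step, so p = 7.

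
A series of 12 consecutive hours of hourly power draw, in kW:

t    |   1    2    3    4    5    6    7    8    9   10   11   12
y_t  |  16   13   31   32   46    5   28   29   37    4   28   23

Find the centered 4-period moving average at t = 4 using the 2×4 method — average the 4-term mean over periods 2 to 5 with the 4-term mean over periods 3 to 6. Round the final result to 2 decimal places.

29.50

Sum over 2–5: 13 + 31 + 32 + 46 = 122
Sum over 3–6: 31 + 32 + 46 + 5 = 114
CMA at t=4 = (122 + 114) / (2·4) = 236 / 8 = 29.50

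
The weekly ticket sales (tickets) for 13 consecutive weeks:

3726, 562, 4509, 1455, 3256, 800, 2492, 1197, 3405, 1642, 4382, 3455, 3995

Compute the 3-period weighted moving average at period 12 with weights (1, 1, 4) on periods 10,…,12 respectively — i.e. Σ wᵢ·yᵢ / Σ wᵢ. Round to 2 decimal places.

Weighted sum: 1·1642 + 1·4382 + 4·3455 = 1642 + 4382 + 13820 = 19844
Weight total: 1 + 1 + 4 = 6
WMA = 19844 / 6 = 3307.33

3307.33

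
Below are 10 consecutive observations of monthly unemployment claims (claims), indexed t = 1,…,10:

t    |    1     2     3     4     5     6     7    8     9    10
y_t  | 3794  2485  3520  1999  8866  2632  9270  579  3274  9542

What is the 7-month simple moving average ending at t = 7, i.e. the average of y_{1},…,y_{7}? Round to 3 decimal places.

4652.286

Sum of periods 1–7: 3794 + 2485 + 3520 + 1999 + 8866 + 2632 + 9270 = 32566
Divide by 7: 32566 / 7 = 4652.286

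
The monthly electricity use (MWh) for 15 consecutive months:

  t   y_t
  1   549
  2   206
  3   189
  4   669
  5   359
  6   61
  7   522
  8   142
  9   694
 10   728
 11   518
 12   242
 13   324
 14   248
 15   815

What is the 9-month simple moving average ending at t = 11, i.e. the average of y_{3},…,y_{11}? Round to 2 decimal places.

Sum of periods 3–11: 189 + 669 + 359 + 61 + 522 + 142 + 694 + 728 + 518 = 3882
Divide by 9: 3882 / 9 = 431.33

431.33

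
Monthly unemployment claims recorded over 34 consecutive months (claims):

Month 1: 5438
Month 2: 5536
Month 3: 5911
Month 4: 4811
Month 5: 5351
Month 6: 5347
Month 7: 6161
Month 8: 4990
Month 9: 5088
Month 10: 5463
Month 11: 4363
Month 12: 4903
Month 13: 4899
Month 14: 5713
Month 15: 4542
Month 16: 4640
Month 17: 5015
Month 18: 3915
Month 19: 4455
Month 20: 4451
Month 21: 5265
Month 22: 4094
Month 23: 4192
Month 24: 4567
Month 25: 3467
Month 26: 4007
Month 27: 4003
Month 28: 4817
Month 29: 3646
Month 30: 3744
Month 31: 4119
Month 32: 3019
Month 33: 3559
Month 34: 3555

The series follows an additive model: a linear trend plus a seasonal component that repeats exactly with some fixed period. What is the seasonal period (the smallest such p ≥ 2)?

7

First differences y_{t+1} − y_t: 98, 375, -1100, 540, -4, 814, -1171, 98, 375, -1100, 540, -4, 814, -1171, 98, 375, …
The difference pattern repeats every 7 terms and not for any smaller step, so p = 7.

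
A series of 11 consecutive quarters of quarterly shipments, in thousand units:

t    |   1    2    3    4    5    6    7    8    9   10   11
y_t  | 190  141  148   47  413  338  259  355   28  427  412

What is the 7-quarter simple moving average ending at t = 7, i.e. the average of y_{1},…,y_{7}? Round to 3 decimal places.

219.429

Sum of periods 1–7: 190 + 141 + 148 + 47 + 413 + 338 + 259 = 1536
Divide by 7: 1536 / 7 = 219.429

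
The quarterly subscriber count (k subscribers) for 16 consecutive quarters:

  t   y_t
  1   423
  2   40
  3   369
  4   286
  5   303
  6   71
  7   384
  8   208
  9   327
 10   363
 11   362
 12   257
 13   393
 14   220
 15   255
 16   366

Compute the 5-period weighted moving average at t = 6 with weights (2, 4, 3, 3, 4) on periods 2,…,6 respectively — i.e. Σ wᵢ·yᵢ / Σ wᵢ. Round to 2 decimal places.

Weighted sum: 2·40 + 4·369 + 3·286 + 3·303 + 4·71 = 80 + 1476 + 858 + 909 + 284 = 3607
Weight total: 2 + 4 + 3 + 3 + 4 = 16
WMA = 3607 / 16 = 225.44

225.44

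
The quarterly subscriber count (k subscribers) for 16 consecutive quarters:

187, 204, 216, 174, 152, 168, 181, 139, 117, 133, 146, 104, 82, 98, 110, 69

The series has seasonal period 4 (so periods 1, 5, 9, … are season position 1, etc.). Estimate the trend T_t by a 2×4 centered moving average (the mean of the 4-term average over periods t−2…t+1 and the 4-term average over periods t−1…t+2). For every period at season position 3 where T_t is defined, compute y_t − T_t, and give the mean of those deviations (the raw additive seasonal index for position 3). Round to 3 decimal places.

25.292

Season position 3 occurs at t = 3, 7, 11 (where T_t is defined).
t=3: T_3 = 190.87500; y_3 − T_3 = 216 − 190.87500 = 25.12500
t=7: T_7 = 155.62500; y_7 − T_7 = 181 − 155.62500 = 25.37500
t=11: T_11 = 120.62500; y_11 − T_11 = 146 − 120.62500 = 25.37500
Mean deviation: (25.12500 + 25.37500 + 25.37500) / 3 = 25.292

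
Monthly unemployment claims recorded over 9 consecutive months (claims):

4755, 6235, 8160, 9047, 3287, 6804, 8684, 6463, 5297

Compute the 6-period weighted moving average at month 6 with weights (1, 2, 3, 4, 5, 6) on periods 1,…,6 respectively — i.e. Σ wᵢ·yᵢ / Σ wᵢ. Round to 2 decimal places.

Weighted sum: 1·4755 + 2·6235 + 3·8160 + 4·9047 + 5·3287 + 6·6804 = 4755 + 12470 + 24480 + 36188 + 16435 + 40824 = 135152
Weight total: 1 + 2 + 3 + 4 + 5 + 6 = 21
WMA = 135152 / 21 = 6435.81

6435.81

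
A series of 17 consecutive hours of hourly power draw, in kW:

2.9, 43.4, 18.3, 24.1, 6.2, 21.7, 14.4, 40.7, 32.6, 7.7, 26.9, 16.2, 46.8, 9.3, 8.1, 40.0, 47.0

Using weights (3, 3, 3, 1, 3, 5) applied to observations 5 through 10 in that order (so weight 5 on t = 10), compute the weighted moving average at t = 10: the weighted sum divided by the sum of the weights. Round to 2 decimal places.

Weighted sum: 3·6.2 + 3·21.7 + 3·14.4 + 1·40.7 + 3·32.6 + 5·7.7 = 18.6 + 65.1 + 43.2 + 40.7 + 97.8 + 38.5 = 303.9
Weight total: 3 + 3 + 3 + 1 + 3 + 5 = 18
WMA = 303.9 / 18 = 16.88

16.88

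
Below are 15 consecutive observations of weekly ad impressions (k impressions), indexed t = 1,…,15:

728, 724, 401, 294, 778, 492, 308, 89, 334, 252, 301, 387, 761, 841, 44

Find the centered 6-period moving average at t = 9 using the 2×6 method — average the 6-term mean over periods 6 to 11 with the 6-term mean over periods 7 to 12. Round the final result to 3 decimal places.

Sum over 6–11: 492 + 308 + 89 + 334 + 252 + 301 = 1776
Sum over 7–12: 308 + 89 + 334 + 252 + 301 + 387 = 1671
CMA at t=9 = (1776 + 1671) / (2·6) = 3447 / 12 = 287.250

287.250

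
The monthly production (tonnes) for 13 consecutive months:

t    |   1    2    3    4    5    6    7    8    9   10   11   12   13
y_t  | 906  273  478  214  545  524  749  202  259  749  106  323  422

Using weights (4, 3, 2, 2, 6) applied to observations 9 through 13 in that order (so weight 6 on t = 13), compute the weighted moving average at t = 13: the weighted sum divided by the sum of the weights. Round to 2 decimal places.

Weighted sum: 4·259 + 3·749 + 2·106 + 2·323 + 6·422 = 1036 + 2247 + 212 + 646 + 2532 = 6673
Weight total: 4 + 3 + 2 + 2 + 6 = 17
WMA = 6673 / 17 = 392.53

392.53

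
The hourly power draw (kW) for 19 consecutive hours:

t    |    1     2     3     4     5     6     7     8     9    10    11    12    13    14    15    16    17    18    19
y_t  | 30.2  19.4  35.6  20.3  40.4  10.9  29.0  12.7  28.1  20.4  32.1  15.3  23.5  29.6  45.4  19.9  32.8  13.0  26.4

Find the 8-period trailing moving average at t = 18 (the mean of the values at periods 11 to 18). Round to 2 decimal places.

Sum of periods 11–18: 32.1 + 15.3 + 23.5 + 29.6 + 45.4 + 19.9 + 32.8 + 13.0 = 211.6
Divide by 8: 211.6 / 8 = 26.45

26.45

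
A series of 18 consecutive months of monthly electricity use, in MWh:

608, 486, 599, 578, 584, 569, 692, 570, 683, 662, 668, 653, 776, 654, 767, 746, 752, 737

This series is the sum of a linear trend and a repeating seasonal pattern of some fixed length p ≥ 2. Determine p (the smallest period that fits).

6

First differences y_{t+1} − y_t: -122, 113, -21, 6, -15, 123, -122, 113, -21, 6, -15, 123, -122, 113, …
The difference pattern repeats every 6 terms and not for any smaller step, so p = 6.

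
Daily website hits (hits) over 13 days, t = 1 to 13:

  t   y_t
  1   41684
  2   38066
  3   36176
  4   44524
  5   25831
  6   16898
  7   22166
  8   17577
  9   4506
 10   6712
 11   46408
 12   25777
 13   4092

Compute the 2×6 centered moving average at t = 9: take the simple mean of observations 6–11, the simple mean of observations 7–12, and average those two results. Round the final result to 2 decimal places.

19784.42

Sum over 6–11: 16898 + 22166 + 17577 + 4506 + 6712 + 46408 = 114267
Sum over 7–12: 22166 + 17577 + 4506 + 6712 + 46408 + 25777 = 123146
CMA at t=9 = (114267 + 123146) / (2·6) = 237413 / 12 = 19784.42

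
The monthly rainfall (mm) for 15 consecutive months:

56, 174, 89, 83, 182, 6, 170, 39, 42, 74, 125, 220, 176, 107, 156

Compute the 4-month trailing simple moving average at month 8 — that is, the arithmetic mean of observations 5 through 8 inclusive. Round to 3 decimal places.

Sum of periods 5–8: 182 + 6 + 170 + 39 = 397
Divide by 4: 397 / 4 = 99.250

99.250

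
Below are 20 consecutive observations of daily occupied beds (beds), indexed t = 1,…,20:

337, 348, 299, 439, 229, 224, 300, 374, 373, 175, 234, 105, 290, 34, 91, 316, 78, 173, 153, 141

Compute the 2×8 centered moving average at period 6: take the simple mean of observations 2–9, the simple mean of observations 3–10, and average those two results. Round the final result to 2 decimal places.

Sum over 2–9: 348 + 299 + 439 + 229 + 224 + 300 + 374 + 373 = 2586
Sum over 3–10: 299 + 439 + 229 + 224 + 300 + 374 + 373 + 175 = 2413
CMA at t=6 = (2586 + 2413) / (2·8) = 4999 / 16 = 312.44

312.44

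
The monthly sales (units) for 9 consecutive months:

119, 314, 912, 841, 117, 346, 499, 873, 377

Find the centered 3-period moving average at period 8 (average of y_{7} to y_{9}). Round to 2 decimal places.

Sum of periods 7–9: 499 + 873 + 377 = 1749
Divide by 3: 1749 / 3 = 583.00

583.00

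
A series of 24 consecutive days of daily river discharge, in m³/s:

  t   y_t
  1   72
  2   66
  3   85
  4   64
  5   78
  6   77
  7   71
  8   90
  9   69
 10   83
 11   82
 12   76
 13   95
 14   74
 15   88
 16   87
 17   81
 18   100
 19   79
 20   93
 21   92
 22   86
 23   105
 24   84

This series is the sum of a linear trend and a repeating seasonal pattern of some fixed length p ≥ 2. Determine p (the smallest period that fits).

First differences y_{t+1} − y_t: -6, 19, -21, 14, -1, -6, 19, -21, 14, -1, -6, 19, …
The difference pattern repeats every 5 terms and not for any smaller step, so p = 5.

5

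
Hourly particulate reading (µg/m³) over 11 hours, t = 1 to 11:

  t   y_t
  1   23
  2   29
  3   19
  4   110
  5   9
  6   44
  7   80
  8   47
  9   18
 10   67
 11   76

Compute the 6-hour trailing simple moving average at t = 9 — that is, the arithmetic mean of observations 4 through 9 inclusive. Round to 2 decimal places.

Sum of periods 4–9: 110 + 9 + 44 + 80 + 47 + 18 = 308
Divide by 6: 308 / 6 = 51.33

51.33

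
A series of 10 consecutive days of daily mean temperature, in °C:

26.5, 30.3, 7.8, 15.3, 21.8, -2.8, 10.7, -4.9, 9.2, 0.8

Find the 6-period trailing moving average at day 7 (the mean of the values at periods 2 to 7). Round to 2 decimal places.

13.85

Sum of periods 2–7: 30.3 + 7.8 + 15.3 + 21.8 + (-2.8) + 10.7 = 83.1
Divide by 6: 83.1 / 6 = 13.85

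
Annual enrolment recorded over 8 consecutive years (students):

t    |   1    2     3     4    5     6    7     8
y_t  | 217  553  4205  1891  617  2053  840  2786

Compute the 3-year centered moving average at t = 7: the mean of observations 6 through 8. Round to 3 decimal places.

1893.000

Sum of periods 6–8: 2053 + 840 + 2786 = 5679
Divide by 3: 5679 / 3 = 1893.000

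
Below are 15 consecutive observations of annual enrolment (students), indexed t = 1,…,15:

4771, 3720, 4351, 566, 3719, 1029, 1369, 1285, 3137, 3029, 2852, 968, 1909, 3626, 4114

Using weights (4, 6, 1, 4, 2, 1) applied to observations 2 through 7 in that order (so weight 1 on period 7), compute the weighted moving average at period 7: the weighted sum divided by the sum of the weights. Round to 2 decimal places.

Weighted sum: 4·3720 + 6·4351 + 1·566 + 4·3719 + 2·1029 + 1·1369 = 14880 + 26106 + 566 + 14876 + 2058 + 1369 = 59855
Weight total: 4 + 6 + 1 + 4 + 2 + 1 = 18
WMA = 59855 / 18 = 3325.28

3325.28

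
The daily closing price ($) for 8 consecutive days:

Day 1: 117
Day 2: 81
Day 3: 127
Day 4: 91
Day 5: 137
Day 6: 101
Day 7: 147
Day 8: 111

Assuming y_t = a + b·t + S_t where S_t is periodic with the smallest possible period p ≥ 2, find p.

2

First differences y_{t+1} − y_t: -36, 46, -36, 46, -36, 46, …
The difference pattern repeats every 2 terms and not for any smaller step, so p = 2.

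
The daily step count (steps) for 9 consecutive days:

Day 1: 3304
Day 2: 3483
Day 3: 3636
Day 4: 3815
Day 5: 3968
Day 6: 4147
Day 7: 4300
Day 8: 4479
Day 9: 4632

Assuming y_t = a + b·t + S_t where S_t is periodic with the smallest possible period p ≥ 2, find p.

2

First differences y_{t+1} − y_t: 179, 153, 179, 153, 179, 153, …
The difference pattern repeats every 2 terms and not for any smaller step, so p = 2.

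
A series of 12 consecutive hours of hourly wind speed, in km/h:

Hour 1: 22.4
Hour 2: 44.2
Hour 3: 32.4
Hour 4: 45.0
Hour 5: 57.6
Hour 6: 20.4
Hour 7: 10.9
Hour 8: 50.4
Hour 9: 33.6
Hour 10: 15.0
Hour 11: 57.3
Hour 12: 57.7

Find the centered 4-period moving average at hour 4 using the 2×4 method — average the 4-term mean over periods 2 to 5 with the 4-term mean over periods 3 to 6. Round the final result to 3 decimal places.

Sum over 2–5: 44.2 + 32.4 + 45.0 + 57.6 = 179.2
Sum over 3–6: 32.4 + 45.0 + 57.6 + 20.4 = 155.4
CMA at t=4 = (179.2 + 155.4) / (2·4) = 334.6 / 8 = 41.825

41.825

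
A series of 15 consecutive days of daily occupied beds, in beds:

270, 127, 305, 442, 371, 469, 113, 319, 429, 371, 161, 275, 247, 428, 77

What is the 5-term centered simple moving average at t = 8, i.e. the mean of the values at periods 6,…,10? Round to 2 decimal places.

Sum of periods 6–10: 469 + 113 + 319 + 429 + 371 = 1701
Divide by 5: 1701 / 5 = 340.20

340.20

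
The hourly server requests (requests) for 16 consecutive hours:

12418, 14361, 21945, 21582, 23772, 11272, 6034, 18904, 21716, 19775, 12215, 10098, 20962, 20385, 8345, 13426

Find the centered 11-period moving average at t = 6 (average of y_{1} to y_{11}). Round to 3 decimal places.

Sum of periods 1–11: 12418 + 14361 + 21945 + 21582 + 23772 + 11272 + 6034 + 18904 + 21716 + 19775 + 12215 = 183994
Divide by 11: 183994 / 11 = 16726.727

16726.727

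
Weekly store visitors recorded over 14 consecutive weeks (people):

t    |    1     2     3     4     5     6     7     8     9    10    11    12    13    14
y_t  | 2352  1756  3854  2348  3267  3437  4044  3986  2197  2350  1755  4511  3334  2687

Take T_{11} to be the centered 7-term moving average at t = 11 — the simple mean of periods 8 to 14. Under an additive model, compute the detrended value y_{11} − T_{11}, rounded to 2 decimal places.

-1219.29

Trend T_11 = (3986 + 2197 + 2350 + 1755 + 4511 + 3334 + 2687) / 7 = 20820/7 = 2974.2857
Detrended value: 1755 − 2974.2857 = -1219.29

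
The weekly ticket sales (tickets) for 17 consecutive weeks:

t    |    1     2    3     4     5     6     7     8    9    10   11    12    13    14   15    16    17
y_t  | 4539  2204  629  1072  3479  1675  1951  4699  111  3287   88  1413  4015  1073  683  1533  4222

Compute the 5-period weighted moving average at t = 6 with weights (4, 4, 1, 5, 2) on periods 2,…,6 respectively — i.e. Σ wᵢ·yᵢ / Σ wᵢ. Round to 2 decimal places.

Weighted sum: 4·2204 + 4·629 + 1·1072 + 5·3479 + 2·1675 = 8816 + 2516 + 1072 + 17395 + 3350 = 33149
Weight total: 4 + 4 + 1 + 5 + 2 = 16
WMA = 33149 / 16 = 2071.81

2071.81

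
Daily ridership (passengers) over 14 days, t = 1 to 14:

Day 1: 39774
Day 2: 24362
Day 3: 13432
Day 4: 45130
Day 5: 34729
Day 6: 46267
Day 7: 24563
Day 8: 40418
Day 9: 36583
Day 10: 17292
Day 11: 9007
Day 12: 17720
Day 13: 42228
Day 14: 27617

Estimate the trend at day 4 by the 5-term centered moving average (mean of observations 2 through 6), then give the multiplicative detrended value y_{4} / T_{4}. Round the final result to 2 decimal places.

Trend T_4 = (24362 + 13432 + 45130 + 34729 + 46267) / 5 = 163920/5 = 32784.0000
Ratio to trend: 45130 / 32784.0000 = 1.38

1.38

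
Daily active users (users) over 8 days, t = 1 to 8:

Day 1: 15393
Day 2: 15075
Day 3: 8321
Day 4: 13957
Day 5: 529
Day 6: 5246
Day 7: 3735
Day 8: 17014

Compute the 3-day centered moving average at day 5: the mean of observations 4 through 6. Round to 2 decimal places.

Sum of periods 4–6: 13957 + 529 + 5246 = 19732
Divide by 3: 19732 / 3 = 6577.33

6577.33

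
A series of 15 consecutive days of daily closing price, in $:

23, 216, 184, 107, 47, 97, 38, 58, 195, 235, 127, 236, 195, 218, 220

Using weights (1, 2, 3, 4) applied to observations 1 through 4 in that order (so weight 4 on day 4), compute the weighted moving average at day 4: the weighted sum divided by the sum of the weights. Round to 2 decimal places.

143.50

Weighted sum: 1·23 + 2·216 + 3·184 + 4·107 = 23 + 432 + 552 + 428 = 1435
Weight total: 1 + 2 + 3 + 4 = 10
WMA = 1435 / 10 = 143.50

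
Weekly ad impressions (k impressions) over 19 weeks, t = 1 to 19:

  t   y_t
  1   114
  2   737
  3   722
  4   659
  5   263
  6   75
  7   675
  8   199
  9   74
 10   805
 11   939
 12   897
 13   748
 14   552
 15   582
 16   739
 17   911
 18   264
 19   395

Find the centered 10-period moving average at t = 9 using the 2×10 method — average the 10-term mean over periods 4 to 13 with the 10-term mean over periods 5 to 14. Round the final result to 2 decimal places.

Sum over 4–13: 659 + 263 + 75 + 675 + 199 + 74 + 805 + 939 + 897 + 748 = 5334
Sum over 5–14: 263 + 75 + 675 + 199 + 74 + 805 + 939 + 897 + 748 + 552 = 5227
CMA at t=9 = (5334 + 5227) / (2·10) = 10561 / 20 = 528.05

528.05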